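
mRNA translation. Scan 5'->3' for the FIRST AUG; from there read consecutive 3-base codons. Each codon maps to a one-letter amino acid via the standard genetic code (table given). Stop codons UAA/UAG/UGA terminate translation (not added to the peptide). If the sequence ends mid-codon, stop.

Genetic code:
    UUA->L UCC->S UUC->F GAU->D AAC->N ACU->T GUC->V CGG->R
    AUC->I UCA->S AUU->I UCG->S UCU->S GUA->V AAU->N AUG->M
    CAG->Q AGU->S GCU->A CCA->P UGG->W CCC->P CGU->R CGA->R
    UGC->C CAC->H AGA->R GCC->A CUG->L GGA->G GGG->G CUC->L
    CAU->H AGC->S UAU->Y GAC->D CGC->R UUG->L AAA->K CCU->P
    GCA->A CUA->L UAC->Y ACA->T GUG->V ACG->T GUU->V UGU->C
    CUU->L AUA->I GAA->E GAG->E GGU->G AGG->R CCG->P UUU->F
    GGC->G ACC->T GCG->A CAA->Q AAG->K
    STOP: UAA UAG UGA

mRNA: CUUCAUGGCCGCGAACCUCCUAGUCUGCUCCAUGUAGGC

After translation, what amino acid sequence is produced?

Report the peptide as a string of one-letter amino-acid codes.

Answer: MAANLLVCSM

Derivation:
start AUG at pos 4
pos 4: AUG -> M; peptide=M
pos 7: GCC -> A; peptide=MA
pos 10: GCG -> A; peptide=MAA
pos 13: AAC -> N; peptide=MAAN
pos 16: CUC -> L; peptide=MAANL
pos 19: CUA -> L; peptide=MAANLL
pos 22: GUC -> V; peptide=MAANLLV
pos 25: UGC -> C; peptide=MAANLLVC
pos 28: UCC -> S; peptide=MAANLLVCS
pos 31: AUG -> M; peptide=MAANLLVCSM
pos 34: UAG -> STOP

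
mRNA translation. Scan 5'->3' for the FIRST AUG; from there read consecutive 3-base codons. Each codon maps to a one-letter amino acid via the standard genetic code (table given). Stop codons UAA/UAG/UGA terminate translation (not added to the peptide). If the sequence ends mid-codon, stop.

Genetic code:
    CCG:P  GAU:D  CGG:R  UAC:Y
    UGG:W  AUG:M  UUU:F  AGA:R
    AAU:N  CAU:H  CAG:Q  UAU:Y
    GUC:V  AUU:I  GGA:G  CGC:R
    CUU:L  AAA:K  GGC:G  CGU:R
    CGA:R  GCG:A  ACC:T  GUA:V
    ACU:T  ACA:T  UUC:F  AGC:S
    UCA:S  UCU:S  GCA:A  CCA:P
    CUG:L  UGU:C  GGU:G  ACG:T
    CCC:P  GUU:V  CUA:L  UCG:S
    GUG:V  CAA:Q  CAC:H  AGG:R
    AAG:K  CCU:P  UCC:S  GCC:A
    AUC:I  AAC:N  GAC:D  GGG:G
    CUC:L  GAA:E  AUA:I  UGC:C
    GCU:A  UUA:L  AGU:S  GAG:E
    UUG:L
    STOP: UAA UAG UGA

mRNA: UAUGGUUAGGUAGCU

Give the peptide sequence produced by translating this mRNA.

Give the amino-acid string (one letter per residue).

Answer: MVR

Derivation:
start AUG at pos 1
pos 1: AUG -> M; peptide=M
pos 4: GUU -> V; peptide=MV
pos 7: AGG -> R; peptide=MVR
pos 10: UAG -> STOP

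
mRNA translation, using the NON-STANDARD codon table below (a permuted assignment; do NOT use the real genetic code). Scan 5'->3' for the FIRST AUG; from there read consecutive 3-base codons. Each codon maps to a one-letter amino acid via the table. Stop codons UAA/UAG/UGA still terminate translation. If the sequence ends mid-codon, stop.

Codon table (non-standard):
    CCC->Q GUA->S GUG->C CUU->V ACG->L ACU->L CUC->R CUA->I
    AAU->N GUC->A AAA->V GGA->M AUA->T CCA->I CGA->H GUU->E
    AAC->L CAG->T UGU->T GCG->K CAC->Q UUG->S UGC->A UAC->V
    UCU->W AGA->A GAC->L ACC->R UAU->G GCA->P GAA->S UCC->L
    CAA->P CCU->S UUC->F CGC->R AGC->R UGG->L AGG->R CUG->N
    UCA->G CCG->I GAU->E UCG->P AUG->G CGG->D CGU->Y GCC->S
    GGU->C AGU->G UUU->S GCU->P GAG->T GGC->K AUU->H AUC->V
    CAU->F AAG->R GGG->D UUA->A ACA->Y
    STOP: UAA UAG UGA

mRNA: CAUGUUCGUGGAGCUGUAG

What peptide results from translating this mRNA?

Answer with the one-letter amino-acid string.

start AUG at pos 1
pos 1: AUG -> G; peptide=G
pos 4: UUC -> F; peptide=GF
pos 7: GUG -> C; peptide=GFC
pos 10: GAG -> T; peptide=GFCT
pos 13: CUG -> N; peptide=GFCTN
pos 16: UAG -> STOP

Answer: GFCTN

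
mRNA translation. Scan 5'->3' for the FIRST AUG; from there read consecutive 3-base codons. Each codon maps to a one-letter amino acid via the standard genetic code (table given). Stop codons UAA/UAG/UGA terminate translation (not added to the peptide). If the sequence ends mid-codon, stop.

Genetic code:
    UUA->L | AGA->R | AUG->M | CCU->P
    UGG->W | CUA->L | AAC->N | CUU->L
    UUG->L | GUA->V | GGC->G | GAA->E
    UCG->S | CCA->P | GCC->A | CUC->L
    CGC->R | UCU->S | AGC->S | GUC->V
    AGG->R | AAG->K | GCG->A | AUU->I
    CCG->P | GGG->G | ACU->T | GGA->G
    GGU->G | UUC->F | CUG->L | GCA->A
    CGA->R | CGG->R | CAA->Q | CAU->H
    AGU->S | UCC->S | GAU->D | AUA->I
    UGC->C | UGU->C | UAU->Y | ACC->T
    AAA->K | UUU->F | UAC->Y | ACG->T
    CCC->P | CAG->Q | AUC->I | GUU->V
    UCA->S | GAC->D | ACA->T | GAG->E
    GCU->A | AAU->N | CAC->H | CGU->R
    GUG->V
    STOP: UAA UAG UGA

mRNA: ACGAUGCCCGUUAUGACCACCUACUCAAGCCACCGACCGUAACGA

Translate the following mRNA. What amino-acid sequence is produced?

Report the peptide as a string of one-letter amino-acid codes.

start AUG at pos 3
pos 3: AUG -> M; peptide=M
pos 6: CCC -> P; peptide=MP
pos 9: GUU -> V; peptide=MPV
pos 12: AUG -> M; peptide=MPVM
pos 15: ACC -> T; peptide=MPVMT
pos 18: ACC -> T; peptide=MPVMTT
pos 21: UAC -> Y; peptide=MPVMTTY
pos 24: UCA -> S; peptide=MPVMTTYS
pos 27: AGC -> S; peptide=MPVMTTYSS
pos 30: CAC -> H; peptide=MPVMTTYSSH
pos 33: CGA -> R; peptide=MPVMTTYSSHR
pos 36: CCG -> P; peptide=MPVMTTYSSHRP
pos 39: UAA -> STOP

Answer: MPVMTTYSSHRP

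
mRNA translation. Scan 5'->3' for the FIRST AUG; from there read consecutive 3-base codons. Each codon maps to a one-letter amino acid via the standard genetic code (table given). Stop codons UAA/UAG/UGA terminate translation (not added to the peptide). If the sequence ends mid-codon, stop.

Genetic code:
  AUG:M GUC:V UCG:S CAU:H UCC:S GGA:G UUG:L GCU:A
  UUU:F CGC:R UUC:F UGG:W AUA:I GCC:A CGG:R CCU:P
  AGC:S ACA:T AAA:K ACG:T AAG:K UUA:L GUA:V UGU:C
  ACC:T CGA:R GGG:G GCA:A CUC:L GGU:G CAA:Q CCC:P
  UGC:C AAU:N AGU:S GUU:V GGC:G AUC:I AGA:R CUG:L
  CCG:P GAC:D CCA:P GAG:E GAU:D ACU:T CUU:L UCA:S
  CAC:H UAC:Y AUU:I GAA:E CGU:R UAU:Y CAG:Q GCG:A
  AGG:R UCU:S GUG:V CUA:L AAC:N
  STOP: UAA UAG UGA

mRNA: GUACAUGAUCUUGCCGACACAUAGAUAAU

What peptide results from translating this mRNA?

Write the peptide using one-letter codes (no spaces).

Answer: MILPTHR

Derivation:
start AUG at pos 4
pos 4: AUG -> M; peptide=M
pos 7: AUC -> I; peptide=MI
pos 10: UUG -> L; peptide=MIL
pos 13: CCG -> P; peptide=MILP
pos 16: ACA -> T; peptide=MILPT
pos 19: CAU -> H; peptide=MILPTH
pos 22: AGA -> R; peptide=MILPTHR
pos 25: UAA -> STOP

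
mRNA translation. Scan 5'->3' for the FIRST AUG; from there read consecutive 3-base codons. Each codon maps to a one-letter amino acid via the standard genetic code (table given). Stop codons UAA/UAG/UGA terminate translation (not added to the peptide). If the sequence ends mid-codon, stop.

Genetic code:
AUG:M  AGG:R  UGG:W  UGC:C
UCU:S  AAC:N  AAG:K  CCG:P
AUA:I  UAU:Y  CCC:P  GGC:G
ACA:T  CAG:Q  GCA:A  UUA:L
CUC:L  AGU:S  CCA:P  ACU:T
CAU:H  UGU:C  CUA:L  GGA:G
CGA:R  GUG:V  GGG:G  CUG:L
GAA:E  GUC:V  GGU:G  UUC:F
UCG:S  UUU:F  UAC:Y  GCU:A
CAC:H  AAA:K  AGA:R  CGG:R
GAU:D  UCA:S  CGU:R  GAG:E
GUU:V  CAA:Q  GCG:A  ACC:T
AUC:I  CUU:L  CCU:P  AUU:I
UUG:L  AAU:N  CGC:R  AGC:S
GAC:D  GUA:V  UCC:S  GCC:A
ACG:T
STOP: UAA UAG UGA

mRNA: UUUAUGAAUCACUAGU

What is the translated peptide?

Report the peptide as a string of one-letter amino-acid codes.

start AUG at pos 3
pos 3: AUG -> M; peptide=M
pos 6: AAU -> N; peptide=MN
pos 9: CAC -> H; peptide=MNH
pos 12: UAG -> STOP

Answer: MNH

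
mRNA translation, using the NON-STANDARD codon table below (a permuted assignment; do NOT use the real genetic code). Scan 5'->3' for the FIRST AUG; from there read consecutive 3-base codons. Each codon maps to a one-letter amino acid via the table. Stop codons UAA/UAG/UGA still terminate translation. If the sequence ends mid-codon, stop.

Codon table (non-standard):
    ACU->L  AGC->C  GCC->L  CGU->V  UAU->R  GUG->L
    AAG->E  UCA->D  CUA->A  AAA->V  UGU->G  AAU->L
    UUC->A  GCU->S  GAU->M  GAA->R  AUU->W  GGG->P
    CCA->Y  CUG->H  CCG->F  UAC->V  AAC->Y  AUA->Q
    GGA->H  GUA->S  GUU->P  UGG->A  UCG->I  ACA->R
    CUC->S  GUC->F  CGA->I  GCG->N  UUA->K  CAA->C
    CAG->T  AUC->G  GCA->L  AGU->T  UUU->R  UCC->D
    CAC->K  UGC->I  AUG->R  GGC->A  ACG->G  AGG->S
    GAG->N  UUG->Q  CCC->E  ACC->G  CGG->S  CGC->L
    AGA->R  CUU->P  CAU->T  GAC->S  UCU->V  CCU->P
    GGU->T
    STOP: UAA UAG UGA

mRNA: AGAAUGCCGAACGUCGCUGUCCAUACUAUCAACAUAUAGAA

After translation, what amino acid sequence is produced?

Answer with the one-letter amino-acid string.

start AUG at pos 3
pos 3: AUG -> R; peptide=R
pos 6: CCG -> F; peptide=RF
pos 9: AAC -> Y; peptide=RFY
pos 12: GUC -> F; peptide=RFYF
pos 15: GCU -> S; peptide=RFYFS
pos 18: GUC -> F; peptide=RFYFSF
pos 21: CAU -> T; peptide=RFYFSFT
pos 24: ACU -> L; peptide=RFYFSFTL
pos 27: AUC -> G; peptide=RFYFSFTLG
pos 30: AAC -> Y; peptide=RFYFSFTLGY
pos 33: AUA -> Q; peptide=RFYFSFTLGYQ
pos 36: UAG -> STOP

Answer: RFYFSFTLGYQ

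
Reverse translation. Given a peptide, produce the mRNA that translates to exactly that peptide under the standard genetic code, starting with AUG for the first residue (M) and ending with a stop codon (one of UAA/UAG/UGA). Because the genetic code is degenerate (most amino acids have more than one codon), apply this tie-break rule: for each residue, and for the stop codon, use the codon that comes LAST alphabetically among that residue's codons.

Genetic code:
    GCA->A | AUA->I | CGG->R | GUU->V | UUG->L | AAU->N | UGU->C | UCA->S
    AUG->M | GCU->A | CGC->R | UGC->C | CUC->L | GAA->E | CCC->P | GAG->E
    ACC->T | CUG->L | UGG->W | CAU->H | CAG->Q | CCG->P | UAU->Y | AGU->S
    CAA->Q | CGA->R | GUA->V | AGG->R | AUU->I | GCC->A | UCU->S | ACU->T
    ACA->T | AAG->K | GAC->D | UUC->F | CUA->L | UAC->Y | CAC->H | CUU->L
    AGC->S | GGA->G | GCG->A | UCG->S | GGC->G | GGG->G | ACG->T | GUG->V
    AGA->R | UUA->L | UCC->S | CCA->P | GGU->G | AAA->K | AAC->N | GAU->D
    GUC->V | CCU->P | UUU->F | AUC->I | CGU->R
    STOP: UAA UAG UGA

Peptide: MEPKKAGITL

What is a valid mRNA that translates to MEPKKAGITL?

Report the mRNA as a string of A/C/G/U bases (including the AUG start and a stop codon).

Answer: mRNA: AUGGAGCCUAAGAAGGCUGGUAUUACUUUGUGA

Derivation:
residue 1: M -> AUG (start codon)
residue 2: E codons sorted = GAA,GAG -> pick last = GAG
residue 3: P codons sorted = CCA,CCC,CCG,CCU -> pick last = CCU
residue 4: K codons sorted = AAA,AAG -> pick last = AAG
residue 5: K codons sorted = AAA,AAG -> pick last = AAG
residue 6: A codons sorted = GCA,GCC,GCG,GCU -> pick last = GCU
residue 7: G codons sorted = GGA,GGC,GGG,GGU -> pick last = GGU
residue 8: I codons sorted = AUA,AUC,AUU -> pick last = AUU
residue 9: T codons sorted = ACA,ACC,ACG,ACU -> pick last = ACU
residue 10: L codons sorted = CUA,CUC,CUG,CUU,UUA,UUG -> pick last = UUG
terminator: stop codons sorted = UAA,UAG,UGA -> pick last = UGA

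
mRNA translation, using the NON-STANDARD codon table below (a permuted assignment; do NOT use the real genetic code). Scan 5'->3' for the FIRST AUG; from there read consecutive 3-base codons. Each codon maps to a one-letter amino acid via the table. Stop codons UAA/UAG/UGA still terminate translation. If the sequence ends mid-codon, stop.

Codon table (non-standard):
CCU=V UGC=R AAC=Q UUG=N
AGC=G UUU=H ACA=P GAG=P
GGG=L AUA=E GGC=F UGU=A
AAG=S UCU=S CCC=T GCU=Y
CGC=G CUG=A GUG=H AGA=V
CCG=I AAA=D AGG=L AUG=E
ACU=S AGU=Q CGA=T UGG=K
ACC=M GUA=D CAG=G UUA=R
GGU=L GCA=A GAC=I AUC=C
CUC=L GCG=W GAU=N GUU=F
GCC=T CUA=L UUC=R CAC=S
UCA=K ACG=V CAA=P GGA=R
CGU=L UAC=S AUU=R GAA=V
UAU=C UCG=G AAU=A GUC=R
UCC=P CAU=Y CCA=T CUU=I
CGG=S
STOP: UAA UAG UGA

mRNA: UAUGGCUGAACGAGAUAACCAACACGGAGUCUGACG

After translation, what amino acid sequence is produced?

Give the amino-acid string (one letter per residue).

Answer: EYVTNQPSRR

Derivation:
start AUG at pos 1
pos 1: AUG -> E; peptide=E
pos 4: GCU -> Y; peptide=EY
pos 7: GAA -> V; peptide=EYV
pos 10: CGA -> T; peptide=EYVT
pos 13: GAU -> N; peptide=EYVTN
pos 16: AAC -> Q; peptide=EYVTNQ
pos 19: CAA -> P; peptide=EYVTNQP
pos 22: CAC -> S; peptide=EYVTNQPS
pos 25: GGA -> R; peptide=EYVTNQPSR
pos 28: GUC -> R; peptide=EYVTNQPSRR
pos 31: UGA -> STOP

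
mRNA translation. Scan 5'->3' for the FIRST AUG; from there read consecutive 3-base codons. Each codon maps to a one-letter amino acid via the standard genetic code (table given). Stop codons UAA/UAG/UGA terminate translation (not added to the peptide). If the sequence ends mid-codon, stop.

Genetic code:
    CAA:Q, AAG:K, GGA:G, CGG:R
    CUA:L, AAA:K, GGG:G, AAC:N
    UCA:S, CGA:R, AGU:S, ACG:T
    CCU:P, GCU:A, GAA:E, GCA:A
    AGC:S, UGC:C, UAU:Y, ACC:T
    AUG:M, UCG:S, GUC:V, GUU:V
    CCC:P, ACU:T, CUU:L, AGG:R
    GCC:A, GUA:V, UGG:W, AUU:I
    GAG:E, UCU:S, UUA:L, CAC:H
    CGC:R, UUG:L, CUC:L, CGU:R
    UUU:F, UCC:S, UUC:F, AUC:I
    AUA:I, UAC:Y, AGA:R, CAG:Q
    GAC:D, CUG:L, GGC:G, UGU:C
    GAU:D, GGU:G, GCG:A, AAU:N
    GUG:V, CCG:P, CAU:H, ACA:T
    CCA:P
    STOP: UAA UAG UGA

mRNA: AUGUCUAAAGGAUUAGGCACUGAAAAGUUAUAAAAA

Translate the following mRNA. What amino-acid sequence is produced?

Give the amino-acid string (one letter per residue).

Answer: MSKGLGTEKL

Derivation:
start AUG at pos 0
pos 0: AUG -> M; peptide=M
pos 3: UCU -> S; peptide=MS
pos 6: AAA -> K; peptide=MSK
pos 9: GGA -> G; peptide=MSKG
pos 12: UUA -> L; peptide=MSKGL
pos 15: GGC -> G; peptide=MSKGLG
pos 18: ACU -> T; peptide=MSKGLGT
pos 21: GAA -> E; peptide=MSKGLGTE
pos 24: AAG -> K; peptide=MSKGLGTEK
pos 27: UUA -> L; peptide=MSKGLGTEKL
pos 30: UAA -> STOP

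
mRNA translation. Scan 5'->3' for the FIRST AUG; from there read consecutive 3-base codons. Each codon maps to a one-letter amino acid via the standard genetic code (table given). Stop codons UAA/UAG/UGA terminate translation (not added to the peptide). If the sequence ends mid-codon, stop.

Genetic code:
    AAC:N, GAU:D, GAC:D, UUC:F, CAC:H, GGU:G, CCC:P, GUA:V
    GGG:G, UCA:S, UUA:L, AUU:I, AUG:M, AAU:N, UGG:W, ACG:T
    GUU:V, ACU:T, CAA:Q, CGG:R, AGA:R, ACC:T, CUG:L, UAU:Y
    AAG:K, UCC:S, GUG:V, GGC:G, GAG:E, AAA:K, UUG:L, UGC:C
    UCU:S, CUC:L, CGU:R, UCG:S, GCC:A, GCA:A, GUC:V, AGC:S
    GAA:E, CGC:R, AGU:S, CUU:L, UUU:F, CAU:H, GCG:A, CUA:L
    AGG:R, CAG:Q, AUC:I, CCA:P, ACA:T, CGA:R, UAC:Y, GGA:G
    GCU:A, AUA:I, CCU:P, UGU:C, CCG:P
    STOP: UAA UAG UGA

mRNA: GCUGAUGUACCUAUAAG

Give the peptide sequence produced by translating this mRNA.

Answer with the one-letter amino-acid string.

Answer: MYL

Derivation:
start AUG at pos 4
pos 4: AUG -> M; peptide=M
pos 7: UAC -> Y; peptide=MY
pos 10: CUA -> L; peptide=MYL
pos 13: UAA -> STOP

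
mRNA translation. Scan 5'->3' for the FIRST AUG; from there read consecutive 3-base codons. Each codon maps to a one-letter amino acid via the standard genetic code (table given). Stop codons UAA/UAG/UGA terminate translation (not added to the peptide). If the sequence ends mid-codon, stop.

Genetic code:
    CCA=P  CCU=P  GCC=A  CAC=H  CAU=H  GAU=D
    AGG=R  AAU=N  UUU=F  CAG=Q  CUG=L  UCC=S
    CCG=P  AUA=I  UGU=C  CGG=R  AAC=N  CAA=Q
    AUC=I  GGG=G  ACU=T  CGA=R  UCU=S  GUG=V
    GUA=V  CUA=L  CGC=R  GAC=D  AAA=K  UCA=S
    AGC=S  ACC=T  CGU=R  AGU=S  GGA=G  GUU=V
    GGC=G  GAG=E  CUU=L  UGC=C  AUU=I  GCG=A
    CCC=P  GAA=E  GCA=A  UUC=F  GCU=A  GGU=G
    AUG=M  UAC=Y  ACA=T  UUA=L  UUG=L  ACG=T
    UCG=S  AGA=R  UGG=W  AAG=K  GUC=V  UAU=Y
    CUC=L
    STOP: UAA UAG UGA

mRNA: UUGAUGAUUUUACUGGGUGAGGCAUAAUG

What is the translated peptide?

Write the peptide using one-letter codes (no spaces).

start AUG at pos 3
pos 3: AUG -> M; peptide=M
pos 6: AUU -> I; peptide=MI
pos 9: UUA -> L; peptide=MIL
pos 12: CUG -> L; peptide=MILL
pos 15: GGU -> G; peptide=MILLG
pos 18: GAG -> E; peptide=MILLGE
pos 21: GCA -> A; peptide=MILLGEA
pos 24: UAA -> STOP

Answer: MILLGEA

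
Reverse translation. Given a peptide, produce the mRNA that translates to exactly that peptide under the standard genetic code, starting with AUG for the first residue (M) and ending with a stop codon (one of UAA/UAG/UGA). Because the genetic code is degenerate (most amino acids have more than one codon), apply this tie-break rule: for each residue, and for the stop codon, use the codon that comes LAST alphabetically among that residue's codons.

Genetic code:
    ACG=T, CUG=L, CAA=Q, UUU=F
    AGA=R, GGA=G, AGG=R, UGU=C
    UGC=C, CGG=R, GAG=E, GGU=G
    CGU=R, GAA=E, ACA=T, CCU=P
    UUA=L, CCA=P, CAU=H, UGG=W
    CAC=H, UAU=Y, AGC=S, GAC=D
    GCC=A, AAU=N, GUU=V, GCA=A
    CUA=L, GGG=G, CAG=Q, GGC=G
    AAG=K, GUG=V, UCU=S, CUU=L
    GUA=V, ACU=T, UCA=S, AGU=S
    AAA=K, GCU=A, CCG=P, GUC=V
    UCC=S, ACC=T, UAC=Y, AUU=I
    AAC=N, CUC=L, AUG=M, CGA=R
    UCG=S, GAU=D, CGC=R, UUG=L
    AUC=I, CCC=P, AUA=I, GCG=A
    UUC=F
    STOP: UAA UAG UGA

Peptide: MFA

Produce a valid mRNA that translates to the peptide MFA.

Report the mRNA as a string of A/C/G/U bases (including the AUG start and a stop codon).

Answer: mRNA: AUGUUUGCUUGA

Derivation:
residue 1: M -> AUG (start codon)
residue 2: F codons sorted = UUC,UUU -> pick last = UUU
residue 3: A codons sorted = GCA,GCC,GCG,GCU -> pick last = GCU
terminator: stop codons sorted = UAA,UAG,UGA -> pick last = UGA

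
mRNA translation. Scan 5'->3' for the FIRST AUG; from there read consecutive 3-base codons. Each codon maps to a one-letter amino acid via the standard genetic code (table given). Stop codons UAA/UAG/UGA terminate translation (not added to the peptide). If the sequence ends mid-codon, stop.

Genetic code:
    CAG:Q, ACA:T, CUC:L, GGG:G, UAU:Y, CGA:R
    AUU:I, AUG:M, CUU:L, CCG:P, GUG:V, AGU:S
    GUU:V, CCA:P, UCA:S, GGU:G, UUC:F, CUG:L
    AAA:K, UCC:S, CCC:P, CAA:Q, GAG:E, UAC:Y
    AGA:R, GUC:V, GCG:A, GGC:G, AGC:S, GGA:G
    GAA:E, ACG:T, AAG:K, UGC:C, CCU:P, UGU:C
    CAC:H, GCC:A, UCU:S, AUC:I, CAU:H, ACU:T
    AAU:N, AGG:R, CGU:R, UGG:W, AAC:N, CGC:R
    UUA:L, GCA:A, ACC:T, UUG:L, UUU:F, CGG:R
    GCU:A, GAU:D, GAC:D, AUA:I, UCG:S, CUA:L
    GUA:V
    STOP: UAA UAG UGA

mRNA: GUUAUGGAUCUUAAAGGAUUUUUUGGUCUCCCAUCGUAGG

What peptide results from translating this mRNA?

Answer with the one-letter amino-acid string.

Answer: MDLKGFFGLPS

Derivation:
start AUG at pos 3
pos 3: AUG -> M; peptide=M
pos 6: GAU -> D; peptide=MD
pos 9: CUU -> L; peptide=MDL
pos 12: AAA -> K; peptide=MDLK
pos 15: GGA -> G; peptide=MDLKG
pos 18: UUU -> F; peptide=MDLKGF
pos 21: UUU -> F; peptide=MDLKGFF
pos 24: GGU -> G; peptide=MDLKGFFG
pos 27: CUC -> L; peptide=MDLKGFFGL
pos 30: CCA -> P; peptide=MDLKGFFGLP
pos 33: UCG -> S; peptide=MDLKGFFGLPS
pos 36: UAG -> STOP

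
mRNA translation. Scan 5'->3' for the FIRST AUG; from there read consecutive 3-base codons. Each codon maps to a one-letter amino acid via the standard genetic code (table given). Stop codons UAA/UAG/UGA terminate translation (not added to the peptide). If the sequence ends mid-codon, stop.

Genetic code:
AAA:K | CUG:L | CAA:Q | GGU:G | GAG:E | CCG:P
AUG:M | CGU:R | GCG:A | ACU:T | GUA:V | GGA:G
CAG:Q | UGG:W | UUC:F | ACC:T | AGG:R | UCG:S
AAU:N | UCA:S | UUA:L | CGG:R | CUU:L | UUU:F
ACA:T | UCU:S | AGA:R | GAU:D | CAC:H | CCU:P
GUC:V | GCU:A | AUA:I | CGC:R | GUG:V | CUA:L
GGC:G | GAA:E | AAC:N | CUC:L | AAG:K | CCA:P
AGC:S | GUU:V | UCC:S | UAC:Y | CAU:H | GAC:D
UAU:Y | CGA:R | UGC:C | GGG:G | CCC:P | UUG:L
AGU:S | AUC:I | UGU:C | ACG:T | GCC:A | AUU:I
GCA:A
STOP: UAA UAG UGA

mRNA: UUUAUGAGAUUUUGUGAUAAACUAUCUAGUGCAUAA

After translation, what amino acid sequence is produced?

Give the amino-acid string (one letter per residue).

start AUG at pos 3
pos 3: AUG -> M; peptide=M
pos 6: AGA -> R; peptide=MR
pos 9: UUU -> F; peptide=MRF
pos 12: UGU -> C; peptide=MRFC
pos 15: GAU -> D; peptide=MRFCD
pos 18: AAA -> K; peptide=MRFCDK
pos 21: CUA -> L; peptide=MRFCDKL
pos 24: UCU -> S; peptide=MRFCDKLS
pos 27: AGU -> S; peptide=MRFCDKLSS
pos 30: GCA -> A; peptide=MRFCDKLSSA
pos 33: UAA -> STOP

Answer: MRFCDKLSSA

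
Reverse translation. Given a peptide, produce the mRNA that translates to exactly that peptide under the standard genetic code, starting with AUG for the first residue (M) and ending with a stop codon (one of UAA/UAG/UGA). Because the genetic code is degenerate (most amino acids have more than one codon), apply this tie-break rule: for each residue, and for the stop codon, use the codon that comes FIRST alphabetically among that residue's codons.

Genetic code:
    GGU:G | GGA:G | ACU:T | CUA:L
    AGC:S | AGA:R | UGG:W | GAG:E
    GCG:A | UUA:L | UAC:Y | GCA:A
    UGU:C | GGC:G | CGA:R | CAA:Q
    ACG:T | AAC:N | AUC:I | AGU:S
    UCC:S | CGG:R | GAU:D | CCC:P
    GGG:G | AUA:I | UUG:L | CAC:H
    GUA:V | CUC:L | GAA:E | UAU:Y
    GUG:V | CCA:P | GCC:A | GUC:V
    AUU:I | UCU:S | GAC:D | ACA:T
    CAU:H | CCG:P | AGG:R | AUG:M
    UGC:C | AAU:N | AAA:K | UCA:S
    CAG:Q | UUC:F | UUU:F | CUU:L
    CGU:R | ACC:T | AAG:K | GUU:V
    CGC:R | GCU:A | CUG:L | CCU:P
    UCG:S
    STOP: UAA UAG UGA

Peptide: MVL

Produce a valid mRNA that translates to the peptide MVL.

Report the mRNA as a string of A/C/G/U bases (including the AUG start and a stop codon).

Answer: mRNA: AUGGUACUAUAA

Derivation:
residue 1: M -> AUG (start codon)
residue 2: V codons sorted = GUA,GUC,GUG,GUU -> pick first = GUA
residue 3: L codons sorted = CUA,CUC,CUG,CUU,UUA,UUG -> pick first = CUA
terminator: stop codons sorted = UAA,UAG,UGA -> pick first = UAA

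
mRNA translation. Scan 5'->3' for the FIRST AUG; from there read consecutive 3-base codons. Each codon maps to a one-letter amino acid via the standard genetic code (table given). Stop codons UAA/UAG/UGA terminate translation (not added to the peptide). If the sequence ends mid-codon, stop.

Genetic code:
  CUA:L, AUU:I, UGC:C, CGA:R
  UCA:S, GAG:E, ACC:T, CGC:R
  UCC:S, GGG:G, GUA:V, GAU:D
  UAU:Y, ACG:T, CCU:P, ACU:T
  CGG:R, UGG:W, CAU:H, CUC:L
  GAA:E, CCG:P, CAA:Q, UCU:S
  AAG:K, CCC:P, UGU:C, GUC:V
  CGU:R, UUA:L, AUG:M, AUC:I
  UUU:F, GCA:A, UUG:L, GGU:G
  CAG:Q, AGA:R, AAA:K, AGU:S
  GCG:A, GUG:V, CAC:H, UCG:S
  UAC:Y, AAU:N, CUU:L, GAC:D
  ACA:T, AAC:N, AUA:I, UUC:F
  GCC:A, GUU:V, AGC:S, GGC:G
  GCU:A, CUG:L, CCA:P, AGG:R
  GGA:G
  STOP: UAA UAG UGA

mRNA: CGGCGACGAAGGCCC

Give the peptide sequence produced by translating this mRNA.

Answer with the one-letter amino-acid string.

Answer: (empty: no AUG start codon)

Derivation:
no AUG start codon found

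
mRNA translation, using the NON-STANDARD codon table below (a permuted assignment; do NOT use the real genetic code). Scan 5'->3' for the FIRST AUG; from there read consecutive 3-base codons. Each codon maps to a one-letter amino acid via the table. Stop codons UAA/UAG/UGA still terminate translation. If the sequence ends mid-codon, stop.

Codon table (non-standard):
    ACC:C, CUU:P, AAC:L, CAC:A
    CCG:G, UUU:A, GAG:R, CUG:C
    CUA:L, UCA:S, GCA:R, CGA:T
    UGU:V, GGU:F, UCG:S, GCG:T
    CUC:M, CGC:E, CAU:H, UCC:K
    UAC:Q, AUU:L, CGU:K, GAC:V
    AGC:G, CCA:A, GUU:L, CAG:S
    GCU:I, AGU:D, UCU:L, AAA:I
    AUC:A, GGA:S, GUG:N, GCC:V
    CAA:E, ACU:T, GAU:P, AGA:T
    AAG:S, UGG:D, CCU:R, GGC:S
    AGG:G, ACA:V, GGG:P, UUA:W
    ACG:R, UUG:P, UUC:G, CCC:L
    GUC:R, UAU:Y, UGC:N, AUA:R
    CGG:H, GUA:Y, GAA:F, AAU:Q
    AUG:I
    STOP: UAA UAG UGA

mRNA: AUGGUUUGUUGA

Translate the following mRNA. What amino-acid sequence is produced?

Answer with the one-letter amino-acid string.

start AUG at pos 0
pos 0: AUG -> I; peptide=I
pos 3: GUU -> L; peptide=IL
pos 6: UGU -> V; peptide=ILV
pos 9: UGA -> STOP

Answer: ILV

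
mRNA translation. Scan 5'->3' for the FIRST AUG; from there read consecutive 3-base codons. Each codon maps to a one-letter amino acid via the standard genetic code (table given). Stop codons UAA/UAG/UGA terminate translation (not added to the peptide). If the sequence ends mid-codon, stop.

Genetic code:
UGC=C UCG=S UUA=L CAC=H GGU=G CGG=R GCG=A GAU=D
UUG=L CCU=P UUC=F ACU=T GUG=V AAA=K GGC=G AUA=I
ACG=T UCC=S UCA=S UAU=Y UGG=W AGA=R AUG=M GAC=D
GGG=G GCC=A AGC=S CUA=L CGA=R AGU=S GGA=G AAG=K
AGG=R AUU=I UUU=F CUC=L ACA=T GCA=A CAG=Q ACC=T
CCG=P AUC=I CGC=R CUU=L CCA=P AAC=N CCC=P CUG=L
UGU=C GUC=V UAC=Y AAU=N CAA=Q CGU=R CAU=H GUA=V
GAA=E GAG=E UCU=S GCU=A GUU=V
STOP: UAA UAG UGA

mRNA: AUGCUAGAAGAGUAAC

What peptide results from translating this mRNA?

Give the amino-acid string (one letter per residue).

start AUG at pos 0
pos 0: AUG -> M; peptide=M
pos 3: CUA -> L; peptide=ML
pos 6: GAA -> E; peptide=MLE
pos 9: GAG -> E; peptide=MLEE
pos 12: UAA -> STOP

Answer: MLEE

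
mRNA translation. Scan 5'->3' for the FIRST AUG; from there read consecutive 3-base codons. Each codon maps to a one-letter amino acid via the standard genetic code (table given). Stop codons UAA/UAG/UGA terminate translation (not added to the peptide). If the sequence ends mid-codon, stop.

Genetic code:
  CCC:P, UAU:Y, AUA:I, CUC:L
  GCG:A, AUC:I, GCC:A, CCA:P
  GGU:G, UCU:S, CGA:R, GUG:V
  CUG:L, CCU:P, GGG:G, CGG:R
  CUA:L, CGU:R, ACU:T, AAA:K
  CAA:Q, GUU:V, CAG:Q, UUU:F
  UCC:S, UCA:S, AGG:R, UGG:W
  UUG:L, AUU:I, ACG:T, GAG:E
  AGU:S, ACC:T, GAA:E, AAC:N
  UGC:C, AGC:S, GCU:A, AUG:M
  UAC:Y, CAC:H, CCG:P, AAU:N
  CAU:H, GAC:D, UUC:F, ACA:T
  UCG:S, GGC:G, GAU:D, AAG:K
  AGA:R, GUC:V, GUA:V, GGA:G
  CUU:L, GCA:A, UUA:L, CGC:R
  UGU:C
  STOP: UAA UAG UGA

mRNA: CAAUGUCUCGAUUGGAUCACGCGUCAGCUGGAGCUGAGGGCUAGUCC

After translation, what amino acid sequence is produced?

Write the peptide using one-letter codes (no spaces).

start AUG at pos 2
pos 2: AUG -> M; peptide=M
pos 5: UCU -> S; peptide=MS
pos 8: CGA -> R; peptide=MSR
pos 11: UUG -> L; peptide=MSRL
pos 14: GAU -> D; peptide=MSRLD
pos 17: CAC -> H; peptide=MSRLDH
pos 20: GCG -> A; peptide=MSRLDHA
pos 23: UCA -> S; peptide=MSRLDHAS
pos 26: GCU -> A; peptide=MSRLDHASA
pos 29: GGA -> G; peptide=MSRLDHASAG
pos 32: GCU -> A; peptide=MSRLDHASAGA
pos 35: GAG -> E; peptide=MSRLDHASAGAE
pos 38: GGC -> G; peptide=MSRLDHASAGAEG
pos 41: UAG -> STOP

Answer: MSRLDHASAGAEG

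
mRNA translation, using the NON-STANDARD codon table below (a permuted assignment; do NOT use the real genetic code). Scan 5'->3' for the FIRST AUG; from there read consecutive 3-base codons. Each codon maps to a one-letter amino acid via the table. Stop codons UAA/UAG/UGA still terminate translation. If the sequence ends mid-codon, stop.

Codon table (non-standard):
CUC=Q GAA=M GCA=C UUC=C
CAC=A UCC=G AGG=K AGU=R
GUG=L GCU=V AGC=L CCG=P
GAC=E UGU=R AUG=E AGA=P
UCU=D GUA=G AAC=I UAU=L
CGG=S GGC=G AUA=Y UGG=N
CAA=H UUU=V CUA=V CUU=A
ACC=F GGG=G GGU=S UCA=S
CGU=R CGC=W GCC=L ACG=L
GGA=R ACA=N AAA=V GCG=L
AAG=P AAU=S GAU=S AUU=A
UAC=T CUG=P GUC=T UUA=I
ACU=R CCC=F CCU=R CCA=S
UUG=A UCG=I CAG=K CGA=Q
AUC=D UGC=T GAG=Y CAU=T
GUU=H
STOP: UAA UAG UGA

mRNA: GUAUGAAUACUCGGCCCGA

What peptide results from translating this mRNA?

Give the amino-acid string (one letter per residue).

Answer: ESRSF

Derivation:
start AUG at pos 2
pos 2: AUG -> E; peptide=E
pos 5: AAU -> S; peptide=ES
pos 8: ACU -> R; peptide=ESR
pos 11: CGG -> S; peptide=ESRS
pos 14: CCC -> F; peptide=ESRSF
pos 17: only 2 nt remain (<3), stop (end of mRNA)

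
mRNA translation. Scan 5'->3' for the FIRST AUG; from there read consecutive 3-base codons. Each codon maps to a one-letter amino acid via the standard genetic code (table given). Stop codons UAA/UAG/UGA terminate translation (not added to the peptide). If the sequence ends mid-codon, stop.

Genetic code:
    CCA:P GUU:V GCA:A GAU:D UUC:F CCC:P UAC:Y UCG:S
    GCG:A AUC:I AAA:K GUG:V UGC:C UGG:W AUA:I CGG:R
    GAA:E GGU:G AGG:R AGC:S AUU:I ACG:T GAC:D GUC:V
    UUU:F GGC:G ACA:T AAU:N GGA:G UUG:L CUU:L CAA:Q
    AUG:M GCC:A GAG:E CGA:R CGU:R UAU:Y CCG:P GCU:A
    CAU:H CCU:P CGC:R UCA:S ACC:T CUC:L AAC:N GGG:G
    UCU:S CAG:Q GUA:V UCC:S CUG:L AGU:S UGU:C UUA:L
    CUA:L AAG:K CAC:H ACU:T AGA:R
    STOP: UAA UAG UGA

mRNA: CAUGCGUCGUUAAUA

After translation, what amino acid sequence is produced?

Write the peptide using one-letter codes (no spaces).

start AUG at pos 1
pos 1: AUG -> M; peptide=M
pos 4: CGU -> R; peptide=MR
pos 7: CGU -> R; peptide=MRR
pos 10: UAA -> STOP

Answer: MRR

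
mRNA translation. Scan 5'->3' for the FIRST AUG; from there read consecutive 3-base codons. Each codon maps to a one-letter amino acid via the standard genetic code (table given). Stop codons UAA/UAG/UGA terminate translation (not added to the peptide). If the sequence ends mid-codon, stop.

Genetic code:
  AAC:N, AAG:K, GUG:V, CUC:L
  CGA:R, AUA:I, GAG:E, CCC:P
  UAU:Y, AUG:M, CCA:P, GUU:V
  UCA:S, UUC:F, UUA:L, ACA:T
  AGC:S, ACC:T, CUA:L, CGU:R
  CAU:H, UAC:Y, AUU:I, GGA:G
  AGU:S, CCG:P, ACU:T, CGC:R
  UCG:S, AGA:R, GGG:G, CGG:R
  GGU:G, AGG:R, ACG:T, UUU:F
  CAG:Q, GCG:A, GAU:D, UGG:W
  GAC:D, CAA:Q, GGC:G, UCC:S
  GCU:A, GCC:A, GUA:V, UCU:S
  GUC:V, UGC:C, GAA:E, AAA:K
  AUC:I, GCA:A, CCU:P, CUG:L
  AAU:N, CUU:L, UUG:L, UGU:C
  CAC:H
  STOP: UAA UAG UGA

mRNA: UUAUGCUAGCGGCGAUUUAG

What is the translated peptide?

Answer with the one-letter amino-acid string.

Answer: MLAAI

Derivation:
start AUG at pos 2
pos 2: AUG -> M; peptide=M
pos 5: CUA -> L; peptide=ML
pos 8: GCG -> A; peptide=MLA
pos 11: GCG -> A; peptide=MLAA
pos 14: AUU -> I; peptide=MLAAI
pos 17: UAG -> STOP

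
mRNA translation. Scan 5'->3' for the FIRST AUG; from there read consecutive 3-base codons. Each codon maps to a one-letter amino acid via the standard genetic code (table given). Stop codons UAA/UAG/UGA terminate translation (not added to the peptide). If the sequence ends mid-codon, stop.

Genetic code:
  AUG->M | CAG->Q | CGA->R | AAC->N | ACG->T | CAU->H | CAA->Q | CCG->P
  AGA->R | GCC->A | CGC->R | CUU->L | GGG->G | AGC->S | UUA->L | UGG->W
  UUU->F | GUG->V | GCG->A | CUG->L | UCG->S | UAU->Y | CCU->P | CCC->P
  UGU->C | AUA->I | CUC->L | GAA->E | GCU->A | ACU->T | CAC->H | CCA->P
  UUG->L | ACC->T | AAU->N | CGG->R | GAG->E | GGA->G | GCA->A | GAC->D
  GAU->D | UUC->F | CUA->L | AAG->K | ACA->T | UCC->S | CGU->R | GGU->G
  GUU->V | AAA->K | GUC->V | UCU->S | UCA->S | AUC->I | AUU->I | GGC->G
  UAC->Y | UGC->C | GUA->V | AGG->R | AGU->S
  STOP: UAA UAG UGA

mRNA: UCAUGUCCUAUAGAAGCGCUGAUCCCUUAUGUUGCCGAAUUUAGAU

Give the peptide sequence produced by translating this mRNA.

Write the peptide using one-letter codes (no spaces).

Answer: MSYRSADPLCCRI

Derivation:
start AUG at pos 2
pos 2: AUG -> M; peptide=M
pos 5: UCC -> S; peptide=MS
pos 8: UAU -> Y; peptide=MSY
pos 11: AGA -> R; peptide=MSYR
pos 14: AGC -> S; peptide=MSYRS
pos 17: GCU -> A; peptide=MSYRSA
pos 20: GAU -> D; peptide=MSYRSAD
pos 23: CCC -> P; peptide=MSYRSADP
pos 26: UUA -> L; peptide=MSYRSADPL
pos 29: UGU -> C; peptide=MSYRSADPLC
pos 32: UGC -> C; peptide=MSYRSADPLCC
pos 35: CGA -> R; peptide=MSYRSADPLCCR
pos 38: AUU -> I; peptide=MSYRSADPLCCRI
pos 41: UAG -> STOP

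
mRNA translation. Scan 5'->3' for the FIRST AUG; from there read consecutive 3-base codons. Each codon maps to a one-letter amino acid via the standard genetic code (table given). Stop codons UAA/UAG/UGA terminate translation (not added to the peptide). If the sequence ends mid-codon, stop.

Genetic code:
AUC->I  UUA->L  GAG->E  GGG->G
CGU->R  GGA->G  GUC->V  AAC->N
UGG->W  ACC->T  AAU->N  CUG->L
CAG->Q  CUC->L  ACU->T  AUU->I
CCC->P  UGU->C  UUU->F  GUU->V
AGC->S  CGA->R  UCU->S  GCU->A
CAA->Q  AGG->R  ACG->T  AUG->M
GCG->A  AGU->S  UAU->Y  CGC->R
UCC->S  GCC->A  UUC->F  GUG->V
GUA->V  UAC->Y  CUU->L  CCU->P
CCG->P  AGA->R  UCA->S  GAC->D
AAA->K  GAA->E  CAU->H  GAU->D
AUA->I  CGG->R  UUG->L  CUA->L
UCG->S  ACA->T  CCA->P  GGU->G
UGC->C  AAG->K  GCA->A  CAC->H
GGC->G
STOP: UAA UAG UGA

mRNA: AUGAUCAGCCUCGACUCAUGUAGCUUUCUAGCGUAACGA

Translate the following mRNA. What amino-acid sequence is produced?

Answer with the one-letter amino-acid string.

Answer: MISLDSCSFLA

Derivation:
start AUG at pos 0
pos 0: AUG -> M; peptide=M
pos 3: AUC -> I; peptide=MI
pos 6: AGC -> S; peptide=MIS
pos 9: CUC -> L; peptide=MISL
pos 12: GAC -> D; peptide=MISLD
pos 15: UCA -> S; peptide=MISLDS
pos 18: UGU -> C; peptide=MISLDSC
pos 21: AGC -> S; peptide=MISLDSCS
pos 24: UUU -> F; peptide=MISLDSCSF
pos 27: CUA -> L; peptide=MISLDSCSFL
pos 30: GCG -> A; peptide=MISLDSCSFLA
pos 33: UAA -> STOP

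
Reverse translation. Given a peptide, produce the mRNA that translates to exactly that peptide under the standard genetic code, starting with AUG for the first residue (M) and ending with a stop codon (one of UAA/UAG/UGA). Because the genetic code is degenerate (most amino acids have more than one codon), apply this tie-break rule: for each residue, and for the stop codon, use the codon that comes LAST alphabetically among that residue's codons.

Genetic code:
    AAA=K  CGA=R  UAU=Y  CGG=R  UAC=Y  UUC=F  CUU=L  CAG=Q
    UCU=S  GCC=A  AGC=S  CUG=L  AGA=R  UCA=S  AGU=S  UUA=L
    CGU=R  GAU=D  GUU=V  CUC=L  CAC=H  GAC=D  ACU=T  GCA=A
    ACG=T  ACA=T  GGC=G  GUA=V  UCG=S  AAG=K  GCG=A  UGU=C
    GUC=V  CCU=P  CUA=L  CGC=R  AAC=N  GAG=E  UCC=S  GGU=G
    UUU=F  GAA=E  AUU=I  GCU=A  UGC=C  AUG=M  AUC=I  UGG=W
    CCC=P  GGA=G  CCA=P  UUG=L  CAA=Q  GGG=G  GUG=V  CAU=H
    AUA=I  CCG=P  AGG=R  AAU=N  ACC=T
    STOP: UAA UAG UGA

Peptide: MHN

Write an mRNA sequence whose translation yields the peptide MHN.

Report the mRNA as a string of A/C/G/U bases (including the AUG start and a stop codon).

residue 1: M -> AUG (start codon)
residue 2: H codons sorted = CAC,CAU -> pick last = CAU
residue 3: N codons sorted = AAC,AAU -> pick last = AAU
terminator: stop codons sorted = UAA,UAG,UGA -> pick last = UGA

Answer: mRNA: AUGCAUAAUUGA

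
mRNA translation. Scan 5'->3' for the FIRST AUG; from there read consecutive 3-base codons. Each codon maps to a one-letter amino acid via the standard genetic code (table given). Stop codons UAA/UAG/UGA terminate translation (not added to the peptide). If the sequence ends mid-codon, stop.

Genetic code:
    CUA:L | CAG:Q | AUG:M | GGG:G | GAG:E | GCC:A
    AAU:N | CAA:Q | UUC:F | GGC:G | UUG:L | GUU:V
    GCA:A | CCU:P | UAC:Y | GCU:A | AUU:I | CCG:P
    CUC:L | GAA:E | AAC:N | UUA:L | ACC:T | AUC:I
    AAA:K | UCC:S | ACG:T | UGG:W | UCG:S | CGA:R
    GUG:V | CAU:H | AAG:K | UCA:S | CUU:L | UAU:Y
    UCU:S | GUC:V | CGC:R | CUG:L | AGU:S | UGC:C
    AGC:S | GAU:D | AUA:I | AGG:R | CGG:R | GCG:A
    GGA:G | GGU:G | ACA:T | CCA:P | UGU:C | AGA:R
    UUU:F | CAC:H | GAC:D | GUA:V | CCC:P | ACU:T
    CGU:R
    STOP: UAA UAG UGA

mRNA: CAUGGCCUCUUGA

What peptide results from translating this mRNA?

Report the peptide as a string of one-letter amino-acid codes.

start AUG at pos 1
pos 1: AUG -> M; peptide=M
pos 4: GCC -> A; peptide=MA
pos 7: UCU -> S; peptide=MAS
pos 10: UGA -> STOP

Answer: MAS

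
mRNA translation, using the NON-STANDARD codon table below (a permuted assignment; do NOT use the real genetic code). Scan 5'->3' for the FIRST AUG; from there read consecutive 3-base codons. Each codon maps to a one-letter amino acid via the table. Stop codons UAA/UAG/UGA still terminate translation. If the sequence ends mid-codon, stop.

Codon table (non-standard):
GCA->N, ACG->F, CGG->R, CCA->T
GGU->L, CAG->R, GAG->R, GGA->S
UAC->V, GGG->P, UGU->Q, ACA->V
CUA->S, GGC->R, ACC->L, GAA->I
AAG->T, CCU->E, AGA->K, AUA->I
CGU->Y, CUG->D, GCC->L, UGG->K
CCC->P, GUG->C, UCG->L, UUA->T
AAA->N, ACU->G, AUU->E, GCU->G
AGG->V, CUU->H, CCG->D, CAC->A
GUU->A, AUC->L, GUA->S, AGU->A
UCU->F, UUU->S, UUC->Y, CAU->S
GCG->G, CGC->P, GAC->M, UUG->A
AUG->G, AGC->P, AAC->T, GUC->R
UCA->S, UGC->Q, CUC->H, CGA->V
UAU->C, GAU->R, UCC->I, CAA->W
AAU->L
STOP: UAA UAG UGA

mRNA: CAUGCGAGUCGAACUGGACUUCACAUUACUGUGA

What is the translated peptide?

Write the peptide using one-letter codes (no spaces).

start AUG at pos 1
pos 1: AUG -> G; peptide=G
pos 4: CGA -> V; peptide=GV
pos 7: GUC -> R; peptide=GVR
pos 10: GAA -> I; peptide=GVRI
pos 13: CUG -> D; peptide=GVRID
pos 16: GAC -> M; peptide=GVRIDM
pos 19: UUC -> Y; peptide=GVRIDMY
pos 22: ACA -> V; peptide=GVRIDMYV
pos 25: UUA -> T; peptide=GVRIDMYVT
pos 28: CUG -> D; peptide=GVRIDMYVTD
pos 31: UGA -> STOP

Answer: GVRIDMYVTD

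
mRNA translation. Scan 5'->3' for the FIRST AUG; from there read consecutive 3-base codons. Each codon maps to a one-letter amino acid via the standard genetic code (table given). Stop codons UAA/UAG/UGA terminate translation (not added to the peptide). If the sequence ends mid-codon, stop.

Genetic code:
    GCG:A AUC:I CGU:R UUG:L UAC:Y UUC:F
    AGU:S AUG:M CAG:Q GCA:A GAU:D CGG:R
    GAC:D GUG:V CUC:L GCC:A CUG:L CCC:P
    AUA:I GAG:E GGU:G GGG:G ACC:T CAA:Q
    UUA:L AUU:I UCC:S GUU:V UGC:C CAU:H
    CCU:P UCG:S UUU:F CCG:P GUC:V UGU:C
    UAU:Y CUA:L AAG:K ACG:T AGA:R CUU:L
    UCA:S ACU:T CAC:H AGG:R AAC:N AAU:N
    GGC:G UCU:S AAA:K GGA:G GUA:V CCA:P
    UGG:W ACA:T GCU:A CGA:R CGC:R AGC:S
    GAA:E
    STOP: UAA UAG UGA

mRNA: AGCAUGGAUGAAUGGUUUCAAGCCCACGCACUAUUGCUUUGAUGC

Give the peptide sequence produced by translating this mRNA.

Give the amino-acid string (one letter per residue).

start AUG at pos 3
pos 3: AUG -> M; peptide=M
pos 6: GAU -> D; peptide=MD
pos 9: GAA -> E; peptide=MDE
pos 12: UGG -> W; peptide=MDEW
pos 15: UUU -> F; peptide=MDEWF
pos 18: CAA -> Q; peptide=MDEWFQ
pos 21: GCC -> A; peptide=MDEWFQA
pos 24: CAC -> H; peptide=MDEWFQAH
pos 27: GCA -> A; peptide=MDEWFQAHA
pos 30: CUA -> L; peptide=MDEWFQAHAL
pos 33: UUG -> L; peptide=MDEWFQAHALL
pos 36: CUU -> L; peptide=MDEWFQAHALLL
pos 39: UGA -> STOP

Answer: MDEWFQAHALLL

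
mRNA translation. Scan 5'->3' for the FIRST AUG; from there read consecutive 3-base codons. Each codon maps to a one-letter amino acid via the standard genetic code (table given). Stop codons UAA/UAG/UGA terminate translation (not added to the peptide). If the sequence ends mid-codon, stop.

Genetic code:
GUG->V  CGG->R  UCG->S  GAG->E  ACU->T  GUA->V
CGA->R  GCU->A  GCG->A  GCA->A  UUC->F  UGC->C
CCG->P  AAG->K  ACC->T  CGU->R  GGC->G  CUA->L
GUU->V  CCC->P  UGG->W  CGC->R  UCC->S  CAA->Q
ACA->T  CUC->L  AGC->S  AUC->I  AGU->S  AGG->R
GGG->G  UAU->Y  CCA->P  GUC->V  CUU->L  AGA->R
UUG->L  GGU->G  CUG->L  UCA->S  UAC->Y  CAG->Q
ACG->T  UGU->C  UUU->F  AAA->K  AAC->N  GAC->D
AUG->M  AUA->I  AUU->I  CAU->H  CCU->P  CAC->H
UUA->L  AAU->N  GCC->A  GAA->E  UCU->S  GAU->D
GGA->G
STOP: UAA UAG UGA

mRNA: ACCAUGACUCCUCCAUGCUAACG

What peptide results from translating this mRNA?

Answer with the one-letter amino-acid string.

start AUG at pos 3
pos 3: AUG -> M; peptide=M
pos 6: ACU -> T; peptide=MT
pos 9: CCU -> P; peptide=MTP
pos 12: CCA -> P; peptide=MTPP
pos 15: UGC -> C; peptide=MTPPC
pos 18: UAA -> STOP

Answer: MTPPC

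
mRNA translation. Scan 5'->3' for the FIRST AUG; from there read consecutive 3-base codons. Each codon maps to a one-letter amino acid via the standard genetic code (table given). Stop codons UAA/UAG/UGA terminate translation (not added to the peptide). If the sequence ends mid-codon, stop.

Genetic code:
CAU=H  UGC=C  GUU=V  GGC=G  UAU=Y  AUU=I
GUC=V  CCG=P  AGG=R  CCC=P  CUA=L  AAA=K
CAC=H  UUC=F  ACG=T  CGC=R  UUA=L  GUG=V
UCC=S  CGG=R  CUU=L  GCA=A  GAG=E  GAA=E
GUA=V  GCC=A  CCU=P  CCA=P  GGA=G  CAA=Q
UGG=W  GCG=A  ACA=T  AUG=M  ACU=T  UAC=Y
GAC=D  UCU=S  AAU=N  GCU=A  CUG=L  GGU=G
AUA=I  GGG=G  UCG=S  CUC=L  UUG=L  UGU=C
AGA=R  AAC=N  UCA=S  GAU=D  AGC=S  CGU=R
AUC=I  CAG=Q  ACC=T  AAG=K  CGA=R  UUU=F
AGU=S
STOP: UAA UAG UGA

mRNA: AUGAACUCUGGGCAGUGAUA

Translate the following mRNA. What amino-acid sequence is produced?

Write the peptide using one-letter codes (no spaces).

start AUG at pos 0
pos 0: AUG -> M; peptide=M
pos 3: AAC -> N; peptide=MN
pos 6: UCU -> S; peptide=MNS
pos 9: GGG -> G; peptide=MNSG
pos 12: CAG -> Q; peptide=MNSGQ
pos 15: UGA -> STOP

Answer: MNSGQ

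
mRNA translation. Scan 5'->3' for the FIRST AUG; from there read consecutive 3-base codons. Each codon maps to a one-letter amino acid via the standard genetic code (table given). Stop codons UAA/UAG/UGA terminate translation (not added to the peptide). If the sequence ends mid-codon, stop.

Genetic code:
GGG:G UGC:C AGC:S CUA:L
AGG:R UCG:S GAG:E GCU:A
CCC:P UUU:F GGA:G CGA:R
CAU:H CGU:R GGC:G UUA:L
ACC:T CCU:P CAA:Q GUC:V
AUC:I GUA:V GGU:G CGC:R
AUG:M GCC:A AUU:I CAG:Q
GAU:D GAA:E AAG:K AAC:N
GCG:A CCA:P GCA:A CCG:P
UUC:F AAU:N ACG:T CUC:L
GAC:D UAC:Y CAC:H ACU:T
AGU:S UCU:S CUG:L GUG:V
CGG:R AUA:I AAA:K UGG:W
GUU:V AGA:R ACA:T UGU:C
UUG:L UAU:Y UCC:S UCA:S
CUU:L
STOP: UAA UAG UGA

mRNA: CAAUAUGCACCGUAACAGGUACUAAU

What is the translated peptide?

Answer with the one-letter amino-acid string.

start AUG at pos 4
pos 4: AUG -> M; peptide=M
pos 7: CAC -> H; peptide=MH
pos 10: CGU -> R; peptide=MHR
pos 13: AAC -> N; peptide=MHRN
pos 16: AGG -> R; peptide=MHRNR
pos 19: UAC -> Y; peptide=MHRNRY
pos 22: UAA -> STOP

Answer: MHRNRY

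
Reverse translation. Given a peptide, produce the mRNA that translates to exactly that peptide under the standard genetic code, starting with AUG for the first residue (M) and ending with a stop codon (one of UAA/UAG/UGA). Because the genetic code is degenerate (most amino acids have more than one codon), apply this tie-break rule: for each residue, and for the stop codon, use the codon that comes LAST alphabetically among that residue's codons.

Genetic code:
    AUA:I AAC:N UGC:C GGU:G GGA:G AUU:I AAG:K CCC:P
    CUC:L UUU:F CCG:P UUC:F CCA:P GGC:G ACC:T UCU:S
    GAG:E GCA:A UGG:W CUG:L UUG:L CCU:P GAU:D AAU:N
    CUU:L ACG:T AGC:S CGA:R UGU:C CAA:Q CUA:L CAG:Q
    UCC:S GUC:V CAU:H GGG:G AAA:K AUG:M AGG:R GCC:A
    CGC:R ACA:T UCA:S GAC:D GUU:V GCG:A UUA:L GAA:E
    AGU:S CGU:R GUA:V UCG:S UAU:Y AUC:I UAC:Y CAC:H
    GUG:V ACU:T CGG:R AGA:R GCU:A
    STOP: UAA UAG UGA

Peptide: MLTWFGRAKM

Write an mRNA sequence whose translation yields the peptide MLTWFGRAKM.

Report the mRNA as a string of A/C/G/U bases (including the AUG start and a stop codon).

Answer: mRNA: AUGUUGACUUGGUUUGGUCGUGCUAAGAUGUGA

Derivation:
residue 1: M -> AUG (start codon)
residue 2: L codons sorted = CUA,CUC,CUG,CUU,UUA,UUG -> pick last = UUG
residue 3: T codons sorted = ACA,ACC,ACG,ACU -> pick last = ACU
residue 4: W -> UGG (only codon)
residue 5: F codons sorted = UUC,UUU -> pick last = UUU
residue 6: G codons sorted = GGA,GGC,GGG,GGU -> pick last = GGU
residue 7: R codons sorted = AGA,AGG,CGA,CGC,CGG,CGU -> pick last = CGU
residue 8: A codons sorted = GCA,GCC,GCG,GCU -> pick last = GCU
residue 9: K codons sorted = AAA,AAG -> pick last = AAG
residue 10: M -> AUG (only codon)
terminator: stop codons sorted = UAA,UAG,UGA -> pick last = UGA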